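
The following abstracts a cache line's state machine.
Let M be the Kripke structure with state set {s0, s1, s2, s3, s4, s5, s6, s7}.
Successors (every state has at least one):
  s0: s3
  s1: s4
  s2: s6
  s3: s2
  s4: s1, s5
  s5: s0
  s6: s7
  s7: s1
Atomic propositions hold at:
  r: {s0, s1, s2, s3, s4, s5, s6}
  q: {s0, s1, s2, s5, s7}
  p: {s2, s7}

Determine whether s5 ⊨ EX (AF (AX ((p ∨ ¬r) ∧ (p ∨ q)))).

Sat(¬r) = {s7}
Sat(p ∨ ¬r) = {s2, s7}
Sat(p ∨ q) = {s0, s1, s2, s5, s7}
Sat((p ∨ ¬r) ∧ (p ∨ q)) = {s2, s7}
Sat(AX ((p ∨ ¬r) ∧ (p ∨ q))) = {s : every successor in {s2, s7}} = {s3, s6}
AF (AX ((p ∨ ¬r) ∧ (p ∨ q))): least fixpoint, start Z0 = {s3, s6}, add states with every successor in Z. Z1 = {s0, s2, s3, s6}; Z2 = {s0, s2, s3, s5, s6}; fixed.
Sat(AF (AX ((p ∨ ¬r) ∧ (p ∨ q)))) = {s0, s2, s3, s5, s6}
Sat(EX (AF (AX ((p ∨ ¬r) ∧ (p ∨ q))))) = {s : some successor in {s0, s2, s3, s5, s6}} = {s0, s2, s3, s4, s5}
s5 ∈ Sat(EX (AF (AX ((p ∨ ¬r) ∧ (p ∨ q))))) = {s0, s2, s3, s4, s5}, so the formula holds at s5.

Yes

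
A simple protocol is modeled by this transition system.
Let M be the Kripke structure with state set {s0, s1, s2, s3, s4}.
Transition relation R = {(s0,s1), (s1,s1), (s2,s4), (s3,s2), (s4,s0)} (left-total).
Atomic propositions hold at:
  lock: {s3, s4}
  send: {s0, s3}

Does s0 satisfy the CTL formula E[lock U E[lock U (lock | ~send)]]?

No

Sat(~send) = {s1, s2, s4}
Sat(lock | ~send) = {s1, s2, s3, s4}
E[lock U (lock | ~send)]: least fixpoint, start Z0 = Sat((lock | ~send)) = {s1, s2, s3, s4}, add states in Sat(lock) with some successor in Z. Already a fixed point.
Sat(E[lock U (lock | ~send)]) = {s1, s2, s3, s4}
E[lock U E[lock U (lock | ~send)]]: least fixpoint, start Z0 = Sat(E[lock U (lock | ~send)]) = {s1, s2, s3, s4}, add states in Sat(lock) with some successor in Z. Already a fixed point.
Sat(E[lock U E[lock U (lock | ~send)]]) = {s1, s2, s3, s4}
s0 ∉ Sat(E[lock U E[lock U (lock | ~send)]]) = {s1, s2, s3, s4}, so the formula does not hold at s0.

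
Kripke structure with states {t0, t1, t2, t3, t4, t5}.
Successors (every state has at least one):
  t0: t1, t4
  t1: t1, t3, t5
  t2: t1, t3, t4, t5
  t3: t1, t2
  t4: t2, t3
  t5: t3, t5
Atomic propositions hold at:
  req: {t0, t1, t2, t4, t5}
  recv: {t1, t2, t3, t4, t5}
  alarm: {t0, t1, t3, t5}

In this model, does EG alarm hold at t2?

No

EG alarm: greatest fixpoint, start Z0 = {t0, t1, t3, t5}, keep only states in Sat with some successor in Z. Already a fixed point.
Sat(EG alarm) = {t0, t1, t3, t5}
t2 ∉ Sat(EG alarm) = {t0, t1, t3, t5}, so the formula does not hold at t2.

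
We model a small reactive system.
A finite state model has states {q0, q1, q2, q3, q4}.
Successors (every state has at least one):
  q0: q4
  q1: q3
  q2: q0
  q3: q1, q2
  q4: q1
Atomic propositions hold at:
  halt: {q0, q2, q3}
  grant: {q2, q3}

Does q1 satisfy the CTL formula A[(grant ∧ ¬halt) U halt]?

No

Sat(¬halt) = {q1, q4}
Sat(grant ∧ ¬halt) = ∅
A[(grant ∧ ¬halt) U halt]: least fixpoint, start Z0 = Sat(halt) = {q0, q2, q3}, add states in Sat(grant ∧ ¬halt) with every successor in Z. Already a fixed point.
Sat(A[(grant ∧ ¬halt) U halt]) = {q0, q2, q3}
q1 ∉ Sat(A[(grant ∧ ¬halt) U halt]) = {q0, q2, q3}, so the formula does not hold at q1.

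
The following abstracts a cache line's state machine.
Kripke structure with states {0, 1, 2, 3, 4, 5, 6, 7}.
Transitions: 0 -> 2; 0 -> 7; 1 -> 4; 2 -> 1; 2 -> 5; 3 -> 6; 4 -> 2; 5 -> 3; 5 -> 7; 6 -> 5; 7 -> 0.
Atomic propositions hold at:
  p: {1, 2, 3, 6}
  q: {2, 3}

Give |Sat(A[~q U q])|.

4

Sat(~q) = {0, 1, 4, 5, 6, 7}
A[~q U q]: least fixpoint, start Z0 = Sat(q) = {2, 3}, add states in Sat(~q) with every successor in Z. Z1 = {2, 3, 4}; Z2 = {1, 2, 3, 4}; fixed.
Sat(A[~q U q]) = {1, 2, 3, 4}
|Sat(A[~q U q])| = |{1, 2, 3, 4}| = 4.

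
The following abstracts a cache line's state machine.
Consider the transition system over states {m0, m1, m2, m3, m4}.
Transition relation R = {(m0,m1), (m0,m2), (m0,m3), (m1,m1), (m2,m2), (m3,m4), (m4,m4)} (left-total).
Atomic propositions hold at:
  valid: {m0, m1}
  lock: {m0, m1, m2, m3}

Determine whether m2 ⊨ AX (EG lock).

Yes

EG lock: greatest fixpoint, start Z0 = {m0, m1, m2, m3}, keep only states in Sat with some successor in Z. Z1 = {m0, m1, m2}; fixed.
Sat(EG lock) = {m0, m1, m2}
Sat(AX (EG lock)) = {s : every successor in {m0, m1, m2}} = {m1, m2}
m2 ∈ Sat(AX (EG lock)) = {m1, m2}, so the formula holds at m2.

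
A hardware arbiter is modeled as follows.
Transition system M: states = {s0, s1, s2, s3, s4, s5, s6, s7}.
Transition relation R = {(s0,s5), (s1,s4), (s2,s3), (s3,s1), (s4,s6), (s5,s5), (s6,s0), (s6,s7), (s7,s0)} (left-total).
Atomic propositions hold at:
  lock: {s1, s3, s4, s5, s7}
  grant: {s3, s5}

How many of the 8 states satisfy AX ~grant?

5

Sat(~grant) = {s0, s1, s2, s4, s6, s7}
Sat(AX ~grant) = {s : every successor in {s0, s1, s2, s4, s6, s7}} = {s1, s3, s4, s6, s7}
|Sat(AX ~grant)| = |{s1, s3, s4, s6, s7}| = 5.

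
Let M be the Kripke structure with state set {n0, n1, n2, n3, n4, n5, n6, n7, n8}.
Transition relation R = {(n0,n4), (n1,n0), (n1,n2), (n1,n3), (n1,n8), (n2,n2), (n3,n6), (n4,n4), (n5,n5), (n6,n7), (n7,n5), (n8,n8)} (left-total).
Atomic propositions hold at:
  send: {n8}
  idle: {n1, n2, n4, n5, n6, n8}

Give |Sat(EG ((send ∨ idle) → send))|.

1

Sat(send ∨ idle) = {n1, n2, n4, n5, n6, n8}
Sat((send ∨ idle) → send) = {n0, n3, n7, n8}
EG ((send ∨ idle) → send): greatest fixpoint, start Z0 = {n0, n3, n7, n8}, keep only states in Sat with some successor in Z. Z1 = {n8}; fixed.
Sat(EG ((send ∨ idle) → send)) = {n8}
|Sat(EG ((send ∨ idle) → send))| = |{n8}| = 1.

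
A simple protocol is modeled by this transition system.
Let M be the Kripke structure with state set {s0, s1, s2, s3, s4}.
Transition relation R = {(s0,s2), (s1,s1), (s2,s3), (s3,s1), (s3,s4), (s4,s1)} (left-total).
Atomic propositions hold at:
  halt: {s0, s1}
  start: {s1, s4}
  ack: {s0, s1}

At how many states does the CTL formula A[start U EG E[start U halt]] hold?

2

E[start U halt]: least fixpoint, start Z0 = Sat(halt) = {s0, s1}, add states in Sat(start) with some successor in Z. Z1 = {s0, s1, s4}; fixed.
Sat(E[start U halt]) = {s0, s1, s4}
EG E[start U halt]: greatest fixpoint, start Z0 = {s0, s1, s4}, keep only states in Sat with some successor in Z. Z1 = {s1, s4}; fixed.
Sat(EG E[start U halt]) = {s1, s4}
A[start U EG E[start U halt]]: least fixpoint, start Z0 = Sat(EG E[start U halt]) = {s1, s4}, add states in Sat(start) with every successor in Z. Already a fixed point.
Sat(A[start U EG E[start U halt]]) = {s1, s4}
|Sat(A[start U EG E[start U halt]])| = |{s1, s4}| = 2.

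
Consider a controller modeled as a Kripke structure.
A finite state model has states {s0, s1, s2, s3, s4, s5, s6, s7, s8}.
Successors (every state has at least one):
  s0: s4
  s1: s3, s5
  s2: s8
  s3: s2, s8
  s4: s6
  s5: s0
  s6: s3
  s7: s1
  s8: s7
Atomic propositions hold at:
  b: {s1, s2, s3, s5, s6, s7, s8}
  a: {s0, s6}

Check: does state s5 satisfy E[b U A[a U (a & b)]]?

No

Sat(a & b) = {s6}
A[a U (a & b)]: least fixpoint, start Z0 = Sat((a & b)) = {s6}, add states in Sat(a) with every successor in Z. Already a fixed point.
Sat(A[a U (a & b)]) = {s6}
E[b U A[a U (a & b)]]: least fixpoint, start Z0 = Sat(A[a U (a & b)]) = {s6}, add states in Sat(b) with some successor in Z. Already a fixed point.
Sat(E[b U A[a U (a & b)]]) = {s6}
s5 ∉ Sat(E[b U A[a U (a & b)]]) = {s6}, so the formula does not hold at s5.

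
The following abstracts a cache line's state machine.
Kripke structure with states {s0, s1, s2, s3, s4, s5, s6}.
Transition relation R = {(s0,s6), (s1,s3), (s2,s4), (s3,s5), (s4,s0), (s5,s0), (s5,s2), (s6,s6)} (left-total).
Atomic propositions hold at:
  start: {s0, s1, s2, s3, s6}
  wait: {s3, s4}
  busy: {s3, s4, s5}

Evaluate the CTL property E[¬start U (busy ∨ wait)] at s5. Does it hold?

Sat(¬start) = {s4, s5}
Sat(busy ∨ wait) = {s3, s4, s5}
E[¬start U (busy ∨ wait)]: least fixpoint, start Z0 = Sat((busy ∨ wait)) = {s3, s4, s5}, add states in Sat(¬start) with some successor in Z. Already a fixed point.
Sat(E[¬start U (busy ∨ wait)]) = {s3, s4, s5}
s5 ∈ Sat(E[¬start U (busy ∨ wait)]) = {s3, s4, s5}, so the formula holds at s5.

Yes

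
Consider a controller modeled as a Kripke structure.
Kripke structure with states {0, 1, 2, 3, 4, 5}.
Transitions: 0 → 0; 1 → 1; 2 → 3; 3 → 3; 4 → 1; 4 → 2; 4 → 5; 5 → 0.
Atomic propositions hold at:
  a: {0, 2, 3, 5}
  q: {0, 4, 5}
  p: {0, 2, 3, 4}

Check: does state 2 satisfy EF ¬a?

Sat(¬a) = {1, 4}
EF ¬a: least fixpoint, start Z0 = {1, 4}, add states with some successor in Z. Already a fixed point.
Sat(EF ¬a) = {1, 4}
2 ∉ Sat(EF ¬a) = {1, 4}, so the formula does not hold at 2.

No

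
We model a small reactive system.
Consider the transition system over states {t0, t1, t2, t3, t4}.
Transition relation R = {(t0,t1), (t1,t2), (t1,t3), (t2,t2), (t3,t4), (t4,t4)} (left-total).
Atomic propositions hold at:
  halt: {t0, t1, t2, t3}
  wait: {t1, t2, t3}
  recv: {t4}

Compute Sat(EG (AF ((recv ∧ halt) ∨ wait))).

{t0, t1, t2}

Sat(recv ∧ halt) = ∅
Sat((recv ∧ halt) ∨ wait) = {t1, t2, t3}
AF ((recv ∧ halt) ∨ wait): least fixpoint, start Z0 = {t1, t2, t3}, add states with every successor in Z. Z1 = {t0, t1, t2, t3}; fixed.
Sat(AF ((recv ∧ halt) ∨ wait)) = {t0, t1, t2, t3}
EG (AF ((recv ∧ halt) ∨ wait)): greatest fixpoint, start Z0 = {t0, t1, t2, t3}, keep only states in Sat with some successor in Z. Z1 = {t0, t1, t2}; fixed.
Sat(EG (AF ((recv ∧ halt) ∨ wait))) = {t0, t1, t2}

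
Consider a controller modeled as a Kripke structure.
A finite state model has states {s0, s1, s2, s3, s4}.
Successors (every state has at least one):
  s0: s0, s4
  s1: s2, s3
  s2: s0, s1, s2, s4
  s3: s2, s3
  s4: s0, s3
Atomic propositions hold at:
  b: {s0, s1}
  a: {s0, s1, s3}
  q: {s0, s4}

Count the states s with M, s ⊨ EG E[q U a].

E[q U a]: least fixpoint, start Z0 = Sat(a) = {s0, s1, s3}, add states in Sat(q) with some successor in Z. Z1 = {s0, s1, s3, s4}; fixed.
Sat(E[q U a]) = {s0, s1, s3, s4}
EG E[q U a]: greatest fixpoint, start Z0 = {s0, s1, s3, s4}, keep only states in Sat with some successor in Z. Already a fixed point.
Sat(EG E[q U a]) = {s0, s1, s3, s4}
|Sat(EG E[q U a])| = |{s0, s1, s3, s4}| = 4.

4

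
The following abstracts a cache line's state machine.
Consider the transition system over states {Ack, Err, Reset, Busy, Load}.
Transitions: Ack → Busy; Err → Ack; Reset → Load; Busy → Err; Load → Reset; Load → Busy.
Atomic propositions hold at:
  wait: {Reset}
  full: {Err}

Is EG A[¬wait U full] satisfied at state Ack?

Sat(¬wait) = {Ack, Err, Busy, Load}
A[¬wait U full]: least fixpoint, start Z0 = Sat(full) = {Err}, add states in Sat(¬wait) with every successor in Z. Z1 = {Err, Busy}; Z2 = {Ack, Err, Busy}; fixed.
Sat(A[¬wait U full]) = {Ack, Err, Busy}
EG A[¬wait U full]: greatest fixpoint, start Z0 = {Ack, Err, Busy}, keep only states in Sat with some successor in Z. Already a fixed point.
Sat(EG A[¬wait U full]) = {Ack, Err, Busy}
Ack ∈ Sat(EG A[¬wait U full]) = {Ack, Err, Busy}, so the formula holds at Ack.

Yes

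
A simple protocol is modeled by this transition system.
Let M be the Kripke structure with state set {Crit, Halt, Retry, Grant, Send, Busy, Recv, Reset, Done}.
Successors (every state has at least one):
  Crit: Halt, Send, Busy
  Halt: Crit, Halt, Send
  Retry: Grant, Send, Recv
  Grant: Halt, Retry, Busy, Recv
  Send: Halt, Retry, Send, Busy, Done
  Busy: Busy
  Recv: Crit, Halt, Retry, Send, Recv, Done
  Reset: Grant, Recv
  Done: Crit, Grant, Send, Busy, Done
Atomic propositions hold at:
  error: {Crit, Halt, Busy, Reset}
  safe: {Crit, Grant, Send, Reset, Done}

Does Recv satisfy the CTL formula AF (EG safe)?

EG safe: greatest fixpoint, start Z0 = {Crit, Grant, Send, Reset, Done}, keep only states in Sat with some successor in Z. Z1 = {Crit, Send, Reset, Done}; Z2 = {Crit, Send, Done}; fixed.
Sat(EG safe) = {Crit, Send, Done}
AF (EG safe): least fixpoint, start Z0 = {Crit, Send, Done}, add states with every successor in Z. Already a fixed point.
Sat(AF (EG safe)) = {Crit, Send, Done}
Recv ∉ Sat(AF (EG safe)) = {Crit, Send, Done}, so the formula does not hold at Recv.

No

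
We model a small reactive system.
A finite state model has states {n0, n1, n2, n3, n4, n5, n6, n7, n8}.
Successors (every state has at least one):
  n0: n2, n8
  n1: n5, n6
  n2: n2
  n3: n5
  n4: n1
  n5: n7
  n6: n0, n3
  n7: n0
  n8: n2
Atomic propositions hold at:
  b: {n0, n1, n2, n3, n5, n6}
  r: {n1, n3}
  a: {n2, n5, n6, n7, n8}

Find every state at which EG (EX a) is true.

Sat(EX a) = {s : some successor in {n2, n5, n6, n7, n8}} = {n0, n1, n2, n3, n5, n8}
EG (EX a): greatest fixpoint, start Z0 = {n0, n1, n2, n3, n5, n8}, keep only states in Sat with some successor in Z. Z1 = {n0, n1, n2, n3, n8}; Z2 = {n0, n2, n8}; fixed.
Sat(EG (EX a)) = {n0, n2, n8}

{n0, n2, n8}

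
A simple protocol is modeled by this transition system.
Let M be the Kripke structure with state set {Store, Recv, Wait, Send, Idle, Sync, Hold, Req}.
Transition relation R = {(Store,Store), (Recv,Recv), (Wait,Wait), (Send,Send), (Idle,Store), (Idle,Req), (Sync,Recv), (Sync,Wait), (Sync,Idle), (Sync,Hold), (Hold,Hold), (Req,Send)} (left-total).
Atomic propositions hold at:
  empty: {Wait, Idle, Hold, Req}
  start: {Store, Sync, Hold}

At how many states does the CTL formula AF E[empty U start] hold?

E[empty U start]: least fixpoint, start Z0 = Sat(start) = {Store, Sync, Hold}, add states in Sat(empty) with some successor in Z. Z1 = {Store, Idle, Sync, Hold}; fixed.
Sat(E[empty U start]) = {Store, Idle, Sync, Hold}
AF E[empty U start]: least fixpoint, start Z0 = {Store, Idle, Sync, Hold}, add states with every successor in Z. Already a fixed point.
Sat(AF E[empty U start]) = {Store, Idle, Sync, Hold}
|Sat(AF E[empty U start])| = |{Store, Idle, Sync, Hold}| = 4.

4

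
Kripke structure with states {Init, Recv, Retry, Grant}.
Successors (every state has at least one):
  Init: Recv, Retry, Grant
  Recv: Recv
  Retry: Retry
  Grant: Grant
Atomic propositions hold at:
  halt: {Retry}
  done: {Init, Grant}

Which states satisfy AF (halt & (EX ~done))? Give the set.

{Retry}

Sat(~done) = {Recv, Retry}
Sat(EX ~done) = {s : some successor in {Recv, Retry}} = {Init, Recv, Retry}
Sat(halt & (EX ~done)) = {Retry}
AF (halt & (EX ~done)): least fixpoint, start Z0 = {Retry}, add states with every successor in Z. Already a fixed point.
Sat(AF (halt & (EX ~done))) = {Retry}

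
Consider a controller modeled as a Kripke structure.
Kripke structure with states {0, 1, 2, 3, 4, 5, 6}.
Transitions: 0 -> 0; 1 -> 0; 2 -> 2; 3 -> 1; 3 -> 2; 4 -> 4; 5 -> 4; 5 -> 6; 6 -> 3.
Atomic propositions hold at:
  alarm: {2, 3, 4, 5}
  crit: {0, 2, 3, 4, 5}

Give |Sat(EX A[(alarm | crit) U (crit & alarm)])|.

Sat(alarm | crit) = {0, 2, 3, 4, 5}
Sat(crit & alarm) = {2, 3, 4, 5}
A[(alarm | crit) U (crit & alarm)]: least fixpoint, start Z0 = Sat((crit & alarm)) = {2, 3, 4, 5}, add states in Sat(alarm | crit) with every successor in Z. Already a fixed point.
Sat(A[(alarm | crit) U (crit & alarm)]) = {2, 3, 4, 5}
Sat(EX A[(alarm | crit) U (crit & alarm)]) = {s : some successor in {2, 3, 4, 5}} = {2, 3, 4, 5, 6}
|Sat(EX A[(alarm | crit) U (crit & alarm)])| = |{2, 3, 4, 5, 6}| = 5.

5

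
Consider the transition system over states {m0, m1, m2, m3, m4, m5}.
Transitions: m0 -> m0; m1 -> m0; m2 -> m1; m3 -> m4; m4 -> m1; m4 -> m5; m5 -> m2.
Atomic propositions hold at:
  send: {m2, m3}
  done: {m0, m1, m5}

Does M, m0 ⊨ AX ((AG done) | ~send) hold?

AG done: greatest fixpoint, start Z0 = {m0, m1, m5}, keep only states in Sat with every successor in Z. Z1 = {m0, m1}; fixed.
Sat(AG done) = {m0, m1}
Sat(~send) = {m0, m1, m4, m5}
Sat((AG done) | ~send) = {m0, m1, m4, m5}
Sat(AX ((AG done) | ~send)) = {s : every successor in {m0, m1, m4, m5}} = {m0, m1, m2, m3, m4}
m0 ∈ Sat(AX ((AG done) | ~send)) = {m0, m1, m2, m3, m4}, so the formula holds at m0.

Yes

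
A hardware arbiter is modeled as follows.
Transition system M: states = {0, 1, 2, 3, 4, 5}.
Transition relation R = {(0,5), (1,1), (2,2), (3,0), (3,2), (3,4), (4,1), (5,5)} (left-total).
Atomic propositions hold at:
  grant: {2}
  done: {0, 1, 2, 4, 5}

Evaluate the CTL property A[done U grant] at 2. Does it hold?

Yes

A[done U grant]: least fixpoint, start Z0 = Sat(grant) = {2}, add states in Sat(done) with every successor in Z. Already a fixed point.
Sat(A[done U grant]) = {2}
2 ∈ Sat(A[done U grant]) = {2}, so the formula holds at 2.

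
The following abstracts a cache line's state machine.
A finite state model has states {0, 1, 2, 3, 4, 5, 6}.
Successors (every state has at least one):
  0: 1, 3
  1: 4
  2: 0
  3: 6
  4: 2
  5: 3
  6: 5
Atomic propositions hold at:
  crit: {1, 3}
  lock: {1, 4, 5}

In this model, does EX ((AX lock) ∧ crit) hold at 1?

No

Sat(AX lock) = {s : every successor in {1, 4, 5}} = {1, 6}
Sat((AX lock) ∧ crit) = {1}
Sat(EX ((AX lock) ∧ crit)) = {s : some successor in {1}} = {0}
1 ∉ Sat(EX ((AX lock) ∧ crit)) = {0}, so the formula does not hold at 1.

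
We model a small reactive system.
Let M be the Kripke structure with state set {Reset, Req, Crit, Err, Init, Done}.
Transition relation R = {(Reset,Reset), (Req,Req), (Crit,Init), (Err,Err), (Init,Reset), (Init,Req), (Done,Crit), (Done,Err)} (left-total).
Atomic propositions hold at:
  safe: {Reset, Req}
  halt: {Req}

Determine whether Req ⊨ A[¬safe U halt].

Yes

Sat(¬safe) = {Crit, Err, Init, Done}
A[¬safe U halt]: least fixpoint, start Z0 = Sat(halt) = {Req}, add states in Sat(¬safe) with every successor in Z. Already a fixed point.
Sat(A[¬safe U halt]) = {Req}
Req ∈ Sat(A[¬safe U halt]) = {Req}, so the formula holds at Req.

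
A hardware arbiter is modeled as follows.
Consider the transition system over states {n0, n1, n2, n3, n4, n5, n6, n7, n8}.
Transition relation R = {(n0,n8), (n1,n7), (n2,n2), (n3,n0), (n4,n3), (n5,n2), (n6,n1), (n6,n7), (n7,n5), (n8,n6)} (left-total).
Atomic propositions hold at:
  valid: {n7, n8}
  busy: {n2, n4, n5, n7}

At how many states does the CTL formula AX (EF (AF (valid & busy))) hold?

6

Sat(valid & busy) = {n7}
AF (valid & busy): least fixpoint, start Z0 = {n7}, add states with every successor in Z. Z1 = {n1, n7}; Z2 = {n1, n6, n7}; Z3 = {n1, n6, n7, n8}; Z4 = {n0, n1, n6, n7, n8}; Z5 = {n0, n1, n3, n6, n7, n8}; Z6 = {n0, n1, n3, n4, n6, n7, n8}; fixed.
Sat(AF (valid & busy)) = {n0, n1, n3, n4, n6, n7, n8}
EF (AF (valid & busy)): least fixpoint, start Z0 = {n0, n1, n3, n4, n6, n7, n8}, add states with some successor in Z. Already a fixed point.
Sat(EF (AF (valid & busy))) = {n0, n1, n3, n4, n6, n7, n8}
Sat(AX (EF (AF (valid & busy)))) = {s : every successor in {n0, n1, n3, n4, n6, n7, n8}} = {n0, n1, n3, n4, n6, n8}
|Sat(AX (EF (AF (valid & busy))))| = |{n0, n1, n3, n4, n6, n8}| = 6.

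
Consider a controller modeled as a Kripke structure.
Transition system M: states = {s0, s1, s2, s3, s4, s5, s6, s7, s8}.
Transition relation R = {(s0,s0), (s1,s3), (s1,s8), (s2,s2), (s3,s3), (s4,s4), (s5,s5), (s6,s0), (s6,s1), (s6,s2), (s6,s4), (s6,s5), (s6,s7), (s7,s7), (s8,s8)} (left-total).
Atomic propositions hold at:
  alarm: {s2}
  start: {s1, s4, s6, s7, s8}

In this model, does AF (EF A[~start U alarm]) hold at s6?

Sat(~start) = {s0, s2, s3, s5}
A[~start U alarm]: least fixpoint, start Z0 = Sat(alarm) = {s2}, add states in Sat(~start) with every successor in Z. Already a fixed point.
Sat(A[~start U alarm]) = {s2}
EF A[~start U alarm]: least fixpoint, start Z0 = {s2}, add states with some successor in Z. Z1 = {s2, s6}; fixed.
Sat(EF A[~start U alarm]) = {s2, s6}
AF (EF A[~start U alarm]): least fixpoint, start Z0 = {s2, s6}, add states with every successor in Z. Already a fixed point.
Sat(AF (EF A[~start U alarm])) = {s2, s6}
s6 ∈ Sat(AF (EF A[~start U alarm])) = {s2, s6}, so the formula holds at s6.

Yes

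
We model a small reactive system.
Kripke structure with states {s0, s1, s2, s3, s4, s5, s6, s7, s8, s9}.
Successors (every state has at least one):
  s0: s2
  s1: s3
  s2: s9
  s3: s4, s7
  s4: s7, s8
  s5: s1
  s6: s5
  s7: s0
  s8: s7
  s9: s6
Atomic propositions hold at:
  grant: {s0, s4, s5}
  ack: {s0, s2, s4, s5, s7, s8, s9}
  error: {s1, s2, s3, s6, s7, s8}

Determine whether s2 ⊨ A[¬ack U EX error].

No

Sat(¬ack) = {s1, s3, s6}
Sat(EX error) = {s : some successor in {s1, s2, s3, s6, s7, s8}} = {s0, s1, s3, s4, s5, s8, s9}
A[¬ack U EX error]: least fixpoint, start Z0 = Sat(EX error) = {s0, s1, s3, s4, s5, s8, s9}, add states in Sat(¬ack) with every successor in Z. Z1 = {s0, s1, s3, s4, s5, s6, s8, s9}; fixed.
Sat(A[¬ack U EX error]) = {s0, s1, s3, s4, s5, s6, s8, s9}
s2 ∉ Sat(A[¬ack U EX error]) = {s0, s1, s3, s4, s5, s6, s8, s9}, so the formula does not hold at s2.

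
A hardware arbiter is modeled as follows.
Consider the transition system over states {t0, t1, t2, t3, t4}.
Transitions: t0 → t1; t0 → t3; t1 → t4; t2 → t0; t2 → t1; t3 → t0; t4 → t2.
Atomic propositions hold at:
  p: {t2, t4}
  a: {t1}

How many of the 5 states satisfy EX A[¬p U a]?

2

Sat(¬p) = {t0, t1, t3}
A[¬p U a]: least fixpoint, start Z0 = Sat(a) = {t1}, add states in Sat(¬p) with every successor in Z. Already a fixed point.
Sat(A[¬p U a]) = {t1}
Sat(EX A[¬p U a]) = {s : some successor in {t1}} = {t0, t2}
|Sat(EX A[¬p U a])| = |{t0, t2}| = 2.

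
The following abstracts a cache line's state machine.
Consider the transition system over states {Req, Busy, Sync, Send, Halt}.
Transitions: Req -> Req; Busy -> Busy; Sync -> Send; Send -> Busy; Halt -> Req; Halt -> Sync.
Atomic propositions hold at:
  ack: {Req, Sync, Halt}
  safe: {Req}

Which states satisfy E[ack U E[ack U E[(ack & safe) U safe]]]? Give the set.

Sat(ack & safe) = {Req}
E[(ack & safe) U safe]: least fixpoint, start Z0 = Sat(safe) = {Req}, add states in Sat(ack & safe) with some successor in Z. Already a fixed point.
Sat(E[(ack & safe) U safe]) = {Req}
E[ack U E[(ack & safe) U safe]]: least fixpoint, start Z0 = Sat(E[(ack & safe) U safe]) = {Req}, add states in Sat(ack) with some successor in Z. Z1 = {Req, Halt}; fixed.
Sat(E[ack U E[(ack & safe) U safe]]) = {Req, Halt}
E[ack U E[ack U E[(ack & safe) U safe]]]: least fixpoint, start Z0 = Sat(E[ack U E[(ack & safe) U safe]]) = {Req, Halt}, add states in Sat(ack) with some successor in Z. Already a fixed point.
Sat(E[ack U E[ack U E[(ack & safe) U safe]]]) = {Req, Halt}

{Req, Halt}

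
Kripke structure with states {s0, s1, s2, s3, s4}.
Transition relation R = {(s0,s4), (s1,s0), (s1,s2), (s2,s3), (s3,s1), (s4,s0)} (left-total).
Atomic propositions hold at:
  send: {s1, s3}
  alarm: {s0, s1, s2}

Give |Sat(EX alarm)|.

Sat(EX alarm) = {s : some successor in {s0, s1, s2}} = {s1, s3, s4}
|Sat(EX alarm)| = |{s1, s3, s4}| = 3.

3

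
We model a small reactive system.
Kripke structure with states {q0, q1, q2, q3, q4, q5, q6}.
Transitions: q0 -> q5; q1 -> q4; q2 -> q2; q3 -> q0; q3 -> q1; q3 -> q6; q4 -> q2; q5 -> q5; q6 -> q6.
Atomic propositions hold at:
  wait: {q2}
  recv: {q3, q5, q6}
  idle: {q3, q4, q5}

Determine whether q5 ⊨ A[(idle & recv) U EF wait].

No

Sat(idle & recv) = {q3, q5}
EF wait: least fixpoint, start Z0 = {q2}, add states with some successor in Z. Z1 = {q2, q4}; Z2 = {q1, q2, q4}; Z3 = {q1, q2, q3, q4}; fixed.
Sat(EF wait) = {q1, q2, q3, q4}
A[(idle & recv) U EF wait]: least fixpoint, start Z0 = Sat(EF wait) = {q1, q2, q3, q4}, add states in Sat(idle & recv) with every successor in Z. Already a fixed point.
Sat(A[(idle & recv) U EF wait]) = {q1, q2, q3, q4}
q5 ∉ Sat(A[(idle & recv) U EF wait]) = {q1, q2, q3, q4}, so the formula does not hold at q5.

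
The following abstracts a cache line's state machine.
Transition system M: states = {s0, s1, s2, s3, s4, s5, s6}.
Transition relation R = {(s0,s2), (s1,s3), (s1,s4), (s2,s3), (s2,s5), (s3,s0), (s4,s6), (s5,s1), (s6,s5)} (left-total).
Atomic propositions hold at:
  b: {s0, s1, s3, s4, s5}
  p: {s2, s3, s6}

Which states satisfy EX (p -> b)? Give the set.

Sat(p -> b) = {s0, s1, s3, s4, s5}
Sat(EX (p -> b)) = {s : some successor in {s0, s1, s3, s4, s5}} = {s1, s2, s3, s5, s6}

{s1, s2, s3, s5, s6}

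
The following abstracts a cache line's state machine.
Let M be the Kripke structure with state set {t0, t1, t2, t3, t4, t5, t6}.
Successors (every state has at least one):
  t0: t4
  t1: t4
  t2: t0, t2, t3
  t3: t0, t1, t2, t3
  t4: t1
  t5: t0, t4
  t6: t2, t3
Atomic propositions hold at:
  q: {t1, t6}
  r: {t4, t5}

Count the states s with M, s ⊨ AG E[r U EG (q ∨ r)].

Sat(q ∨ r) = {t1, t4, t5, t6}
EG (q ∨ r): greatest fixpoint, start Z0 = {t1, t4, t5, t6}, keep only states in Sat with some successor in Z. Z1 = {t1, t4, t5}; fixed.
Sat(EG (q ∨ r)) = {t1, t4, t5}
E[r U EG (q ∨ r)]: least fixpoint, start Z0 = Sat(EG (q ∨ r)) = {t1, t4, t5}, add states in Sat(r) with some successor in Z. Already a fixed point.
Sat(E[r U EG (q ∨ r)]) = {t1, t4, t5}
AG E[r U EG (q ∨ r)]: greatest fixpoint, start Z0 = {t1, t4, t5}, keep only states in Sat with every successor in Z. Z1 = {t1, t4}; fixed.
Sat(AG E[r U EG (q ∨ r)]) = {t1, t4}
|Sat(AG E[r U EG (q ∨ r)])| = |{t1, t4}| = 2.

2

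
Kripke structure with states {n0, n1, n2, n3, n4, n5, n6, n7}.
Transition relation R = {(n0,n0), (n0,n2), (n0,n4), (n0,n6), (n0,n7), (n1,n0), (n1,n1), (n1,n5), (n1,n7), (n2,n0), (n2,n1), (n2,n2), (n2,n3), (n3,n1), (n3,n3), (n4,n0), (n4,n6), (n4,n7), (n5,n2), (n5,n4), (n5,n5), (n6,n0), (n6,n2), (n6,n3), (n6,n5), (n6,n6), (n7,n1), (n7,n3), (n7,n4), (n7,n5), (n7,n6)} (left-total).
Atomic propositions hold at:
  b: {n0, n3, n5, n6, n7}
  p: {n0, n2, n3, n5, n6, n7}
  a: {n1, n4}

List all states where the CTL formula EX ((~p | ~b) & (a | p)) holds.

Sat(~p) = {n1, n4}
Sat(~b) = {n1, n2, n4}
Sat(~p | ~b) = {n1, n2, n4}
Sat(a | p) = {n0, n1, n2, n3, n4, n5, n6, n7}
Sat((~p | ~b) & (a | p)) = {n1, n2, n4}
Sat(EX ((~p | ~b) & (a | p))) = {s : some successor in {n1, n2, n4}} = {n0, n1, n2, n3, n5, n6, n7}

{n0, n1, n2, n3, n5, n6, n7}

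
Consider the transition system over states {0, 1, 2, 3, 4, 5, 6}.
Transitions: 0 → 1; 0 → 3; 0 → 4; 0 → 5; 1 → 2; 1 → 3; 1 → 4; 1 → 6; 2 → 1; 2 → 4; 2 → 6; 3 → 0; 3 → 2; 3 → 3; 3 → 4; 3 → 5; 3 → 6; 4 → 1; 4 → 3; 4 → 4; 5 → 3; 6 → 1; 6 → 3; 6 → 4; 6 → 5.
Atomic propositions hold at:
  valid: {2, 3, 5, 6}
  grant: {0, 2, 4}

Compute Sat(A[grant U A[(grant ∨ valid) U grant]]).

Sat(grant ∨ valid) = {0, 2, 3, 4, 5, 6}
A[(grant ∨ valid) U grant]: least fixpoint, start Z0 = Sat(grant) = {0, 2, 4}, add states in Sat(grant ∨ valid) with every successor in Z. Already a fixed point.
Sat(A[(grant ∨ valid) U grant]) = {0, 2, 4}
A[grant U A[(grant ∨ valid) U grant]]: least fixpoint, start Z0 = Sat(A[(grant ∨ valid) U grant]) = {0, 2, 4}, add states in Sat(grant) with every successor in Z. Already a fixed point.
Sat(A[grant U A[(grant ∨ valid) U grant]]) = {0, 2, 4}

{0, 2, 4}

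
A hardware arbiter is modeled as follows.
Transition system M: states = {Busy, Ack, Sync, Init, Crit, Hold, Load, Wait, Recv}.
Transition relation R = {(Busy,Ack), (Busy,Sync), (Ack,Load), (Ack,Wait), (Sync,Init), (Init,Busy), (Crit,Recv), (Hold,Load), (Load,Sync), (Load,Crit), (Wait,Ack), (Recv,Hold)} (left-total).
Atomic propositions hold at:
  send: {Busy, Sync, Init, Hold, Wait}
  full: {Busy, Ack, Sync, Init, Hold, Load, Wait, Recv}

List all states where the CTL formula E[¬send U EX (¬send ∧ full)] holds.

Sat(¬send) = {Ack, Crit, Load, Recv}
Sat(¬send ∧ full) = {Ack, Load, Recv}
Sat(EX (¬send ∧ full)) = {s : some successor in {Ack, Load, Recv}} = {Busy, Ack, Crit, Hold, Wait}
E[¬send U EX (¬send ∧ full)]: least fixpoint, start Z0 = Sat(EX (¬send ∧ full)) = {Busy, Ack, Crit, Hold, Wait}, add states in Sat(¬send) with some successor in Z. Z1 = {Busy, Ack, Crit, Hold, Load, Wait, Recv}; fixed.
Sat(E[¬send U EX (¬send ∧ full)]) = {Busy, Ack, Crit, Hold, Load, Wait, Recv}

{Busy, Ack, Crit, Hold, Load, Wait, Recv}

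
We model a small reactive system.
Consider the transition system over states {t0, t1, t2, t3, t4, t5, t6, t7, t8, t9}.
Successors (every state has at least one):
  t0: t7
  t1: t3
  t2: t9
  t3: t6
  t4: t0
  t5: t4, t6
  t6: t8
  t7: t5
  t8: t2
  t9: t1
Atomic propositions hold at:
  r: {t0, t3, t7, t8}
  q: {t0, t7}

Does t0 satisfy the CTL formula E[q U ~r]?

Sat(~r) = {t1, t2, t4, t5, t6, t9}
E[q U ~r]: least fixpoint, start Z0 = Sat(~r) = {t1, t2, t4, t5, t6, t9}, add states in Sat(q) with some successor in Z. Z1 = {t1, t2, t4, t5, t6, t7, t9}; Z2 = {t0, t1, t2, t4, t5, t6, t7, t9}; fixed.
Sat(E[q U ~r]) = {t0, t1, t2, t4, t5, t6, t7, t9}
t0 ∈ Sat(E[q U ~r]) = {t0, t1, t2, t4, t5, t6, t7, t9}, so the formula holds at t0.

Yes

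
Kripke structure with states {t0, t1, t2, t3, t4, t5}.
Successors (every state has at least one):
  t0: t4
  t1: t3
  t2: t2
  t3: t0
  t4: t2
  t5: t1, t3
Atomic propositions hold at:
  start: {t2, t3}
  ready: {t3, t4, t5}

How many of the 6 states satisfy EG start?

EG start: greatest fixpoint, start Z0 = {t2, t3}, keep only states in Sat with some successor in Z. Z1 = {t2}; fixed.
Sat(EG start) = {t2}
|Sat(EG start)| = |{t2}| = 1.

1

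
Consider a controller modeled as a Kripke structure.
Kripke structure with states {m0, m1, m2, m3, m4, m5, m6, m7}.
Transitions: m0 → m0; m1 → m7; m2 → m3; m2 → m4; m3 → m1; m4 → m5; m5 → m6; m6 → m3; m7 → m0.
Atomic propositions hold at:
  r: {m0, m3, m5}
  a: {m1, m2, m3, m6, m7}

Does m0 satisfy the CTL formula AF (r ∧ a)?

No

Sat(r ∧ a) = {m3}
AF (r ∧ a): least fixpoint, start Z0 = {m3}, add states with every successor in Z. Z1 = {m3, m6}; Z2 = {m3, m5, m6}; Z3 = {m3, m4, m5, m6}; Z4 = {m2, m3, m4, m5, m6}; fixed.
Sat(AF (r ∧ a)) = {m2, m3, m4, m5, m6}
m0 ∉ Sat(AF (r ∧ a)) = {m2, m3, m4, m5, m6}, so the formula does not hold at m0.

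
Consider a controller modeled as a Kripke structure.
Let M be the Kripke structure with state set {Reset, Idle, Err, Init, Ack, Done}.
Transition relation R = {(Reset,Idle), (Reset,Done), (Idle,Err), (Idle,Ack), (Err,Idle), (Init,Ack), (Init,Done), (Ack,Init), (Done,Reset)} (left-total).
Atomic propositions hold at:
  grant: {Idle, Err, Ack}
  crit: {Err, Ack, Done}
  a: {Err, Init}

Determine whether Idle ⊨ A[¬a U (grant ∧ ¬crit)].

Yes

Sat(¬a) = {Reset, Idle, Ack, Done}
Sat(¬crit) = {Reset, Idle, Init}
Sat(grant ∧ ¬crit) = {Idle}
A[¬a U (grant ∧ ¬crit)]: least fixpoint, start Z0 = Sat((grant ∧ ¬crit)) = {Idle}, add states in Sat(¬a) with every successor in Z. Already a fixed point.
Sat(A[¬a U (grant ∧ ¬crit)]) = {Idle}
Idle ∈ Sat(A[¬a U (grant ∧ ¬crit)]) = {Idle}, so the formula holds at Idle.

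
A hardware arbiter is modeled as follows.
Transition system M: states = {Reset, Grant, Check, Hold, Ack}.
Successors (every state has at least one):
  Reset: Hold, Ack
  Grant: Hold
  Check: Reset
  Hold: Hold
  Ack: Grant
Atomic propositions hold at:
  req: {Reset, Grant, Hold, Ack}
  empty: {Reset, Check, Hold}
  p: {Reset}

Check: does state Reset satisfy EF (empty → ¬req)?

Sat(¬req) = {Check}
Sat(empty → ¬req) = {Grant, Check, Ack}
EF (empty → ¬req): least fixpoint, start Z0 = {Grant, Check, Ack}, add states with some successor in Z. Z1 = {Reset, Grant, Check, Ack}; fixed.
Sat(EF (empty → ¬req)) = {Reset, Grant, Check, Ack}
Reset ∈ Sat(EF (empty → ¬req)) = {Reset, Grant, Check, Ack}, so the formula holds at Reset.

Yes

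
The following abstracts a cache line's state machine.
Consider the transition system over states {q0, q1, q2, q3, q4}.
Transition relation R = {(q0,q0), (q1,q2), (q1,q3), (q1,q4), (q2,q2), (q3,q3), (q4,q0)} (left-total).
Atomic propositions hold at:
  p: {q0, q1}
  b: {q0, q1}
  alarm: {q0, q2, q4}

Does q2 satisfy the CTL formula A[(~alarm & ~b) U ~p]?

Sat(~alarm) = {q1, q3}
Sat(~b) = {q2, q3, q4}
Sat(~alarm & ~b) = {q3}
Sat(~p) = {q2, q3, q4}
A[(~alarm & ~b) U ~p]: least fixpoint, start Z0 = Sat(~p) = {q2, q3, q4}, add states in Sat(~alarm & ~b) with every successor in Z. Already a fixed point.
Sat(A[(~alarm & ~b) U ~p]) = {q2, q3, q4}
q2 ∈ Sat(A[(~alarm & ~b) U ~p]) = {q2, q3, q4}, so the formula holds at q2.

Yes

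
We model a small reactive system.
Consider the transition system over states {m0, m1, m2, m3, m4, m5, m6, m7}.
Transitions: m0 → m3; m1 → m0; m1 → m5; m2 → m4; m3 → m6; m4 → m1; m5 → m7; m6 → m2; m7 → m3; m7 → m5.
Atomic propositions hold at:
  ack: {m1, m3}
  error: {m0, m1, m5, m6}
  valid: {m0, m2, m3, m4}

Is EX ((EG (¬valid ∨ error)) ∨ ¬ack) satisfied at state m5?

Sat(¬valid) = {m1, m5, m6, m7}
Sat(¬valid ∨ error) = {m0, m1, m5, m6, m7}
EG (¬valid ∨ error): greatest fixpoint, start Z0 = {m0, m1, m5, m6, m7}, keep only states in Sat with some successor in Z. Z1 = {m1, m5, m7}; fixed.
Sat(EG (¬valid ∨ error)) = {m1, m5, m7}
Sat(¬ack) = {m0, m2, m4, m5, m6, m7}
Sat((EG (¬valid ∨ error)) ∨ ¬ack) = {m0, m1, m2, m4, m5, m6, m7}
Sat(EX ((EG (¬valid ∨ error)) ∨ ¬ack)) = {s : some successor in {m0, m1, m2, m4, m5, m6, m7}} = {m1, m2, m3, m4, m5, m6, m7}
m5 ∈ Sat(EX ((EG (¬valid ∨ error)) ∨ ¬ack)) = {m1, m2, m3, m4, m5, m6, m7}, so the formula holds at m5.

Yes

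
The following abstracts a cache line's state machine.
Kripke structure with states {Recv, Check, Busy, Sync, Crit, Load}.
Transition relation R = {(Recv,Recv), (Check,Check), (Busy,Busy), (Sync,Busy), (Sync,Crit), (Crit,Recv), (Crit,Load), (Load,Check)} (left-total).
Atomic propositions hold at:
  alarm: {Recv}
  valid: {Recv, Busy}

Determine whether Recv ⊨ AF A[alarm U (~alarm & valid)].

No

Sat(~alarm) = {Check, Busy, Sync, Crit, Load}
Sat(~alarm & valid) = {Busy}
A[alarm U (~alarm & valid)]: least fixpoint, start Z0 = Sat((~alarm & valid)) = {Busy}, add states in Sat(alarm) with every successor in Z. Already a fixed point.
Sat(A[alarm U (~alarm & valid)]) = {Busy}
AF A[alarm U (~alarm & valid)]: least fixpoint, start Z0 = {Busy}, add states with every successor in Z. Already a fixed point.
Sat(AF A[alarm U (~alarm & valid)]) = {Busy}
Recv ∉ Sat(AF A[alarm U (~alarm & valid)]) = {Busy}, so the formula does not hold at Recv.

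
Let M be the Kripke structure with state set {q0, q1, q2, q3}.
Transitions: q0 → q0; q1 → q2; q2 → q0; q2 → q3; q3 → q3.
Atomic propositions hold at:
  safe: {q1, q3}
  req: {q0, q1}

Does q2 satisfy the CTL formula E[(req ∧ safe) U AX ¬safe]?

No

Sat(req ∧ safe) = {q1}
Sat(¬safe) = {q0, q2}
Sat(AX ¬safe) = {s : every successor in {q0, q2}} = {q0, q1}
E[(req ∧ safe) U AX ¬safe]: least fixpoint, start Z0 = Sat(AX ¬safe) = {q0, q1}, add states in Sat(req ∧ safe) with some successor in Z. Already a fixed point.
Sat(E[(req ∧ safe) U AX ¬safe]) = {q0, q1}
q2 ∉ Sat(E[(req ∧ safe) U AX ¬safe]) = {q0, q1}, so the formula does not hold at q2.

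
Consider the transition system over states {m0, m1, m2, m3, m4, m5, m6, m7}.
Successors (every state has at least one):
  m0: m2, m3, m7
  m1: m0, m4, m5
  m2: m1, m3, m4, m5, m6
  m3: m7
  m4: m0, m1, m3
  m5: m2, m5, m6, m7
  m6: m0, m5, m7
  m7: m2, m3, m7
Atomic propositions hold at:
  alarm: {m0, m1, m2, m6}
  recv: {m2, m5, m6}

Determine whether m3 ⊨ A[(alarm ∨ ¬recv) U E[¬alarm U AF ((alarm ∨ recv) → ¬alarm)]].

Sat(¬recv) = {m0, m1, m3, m4, m7}
Sat(alarm ∨ ¬recv) = {m0, m1, m2, m3, m4, m6, m7}
Sat(¬alarm) = {m3, m4, m5, m7}
Sat(alarm ∨ recv) = {m0, m1, m2, m5, m6}
Sat((alarm ∨ recv) → ¬alarm) = {m3, m4, m5, m7}
AF ((alarm ∨ recv) → ¬alarm): least fixpoint, start Z0 = {m3, m4, m5, m7}, add states with every successor in Z. Already a fixed point.
Sat(AF ((alarm ∨ recv) → ¬alarm)) = {m3, m4, m5, m7}
E[¬alarm U AF ((alarm ∨ recv) → ¬alarm)]: least fixpoint, start Z0 = Sat(AF ((alarm ∨ recv) → ¬alarm)) = {m3, m4, m5, m7}, add states in Sat(¬alarm) with some successor in Z. Already a fixed point.
Sat(E[¬alarm U AF ((alarm ∨ recv) → ¬alarm)]) = {m3, m4, m5, m7}
A[(alarm ∨ ¬recv) U E[¬alarm U AF ((alarm ∨ recv) → ¬alarm)]]: least fixpoint, start Z0 = Sat(E[¬alarm U AF ((alarm ∨ recv) → ¬alarm)]) = {m3, m4, m5, m7}, add states in Sat(alarm ∨ ¬recv) with every successor in Z. Already a fixed point.
Sat(A[(alarm ∨ ¬recv) U E[¬alarm U AF ((alarm ∨ recv) → ¬alarm)]]) = {m3, m4, m5, m7}
m3 ∈ Sat(A[(alarm ∨ ¬recv) U E[¬alarm U AF ((alarm ∨ recv) → ¬alarm)]]) = {m3, m4, m5, m7}, so the formula holds at m3.

Yes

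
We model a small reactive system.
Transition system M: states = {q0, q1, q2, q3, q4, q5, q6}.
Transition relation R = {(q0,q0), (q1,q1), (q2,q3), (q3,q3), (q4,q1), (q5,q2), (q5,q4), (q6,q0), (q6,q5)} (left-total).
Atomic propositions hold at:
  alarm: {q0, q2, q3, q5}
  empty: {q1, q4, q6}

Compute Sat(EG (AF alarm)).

AF alarm: least fixpoint, start Z0 = {q0, q2, q3, q5}, add states with every successor in Z. Z1 = {q0, q2, q3, q5, q6}; fixed.
Sat(AF alarm) = {q0, q2, q3, q5, q6}
EG (AF alarm): greatest fixpoint, start Z0 = {q0, q2, q3, q5, q6}, keep only states in Sat with some successor in Z. Already a fixed point.
Sat(EG (AF alarm)) = {q0, q2, q3, q5, q6}

{q0, q2, q3, q5, q6}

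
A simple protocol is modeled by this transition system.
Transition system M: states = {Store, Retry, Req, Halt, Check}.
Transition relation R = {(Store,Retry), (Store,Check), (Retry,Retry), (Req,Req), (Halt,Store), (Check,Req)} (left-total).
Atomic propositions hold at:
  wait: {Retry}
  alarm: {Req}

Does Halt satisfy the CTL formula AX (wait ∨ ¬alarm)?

Sat(¬alarm) = {Store, Retry, Halt, Check}
Sat(wait ∨ ¬alarm) = {Store, Retry, Halt, Check}
Sat(AX (wait ∨ ¬alarm)) = {s : every successor in {Store, Retry, Halt, Check}} = {Store, Retry, Halt}
Halt ∈ Sat(AX (wait ∨ ¬alarm)) = {Store, Retry, Halt}, so the formula holds at Halt.

Yes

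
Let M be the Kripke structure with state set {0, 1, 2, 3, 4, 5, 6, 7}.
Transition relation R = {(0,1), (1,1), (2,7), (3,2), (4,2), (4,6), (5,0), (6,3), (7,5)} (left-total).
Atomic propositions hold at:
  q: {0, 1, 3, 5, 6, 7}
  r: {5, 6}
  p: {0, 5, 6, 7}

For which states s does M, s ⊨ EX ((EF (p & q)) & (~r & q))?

Sat(p & q) = {0, 5, 6, 7}
EF (p & q): least fixpoint, start Z0 = {0, 5, 6, 7}, add states with some successor in Z. Z1 = {0, 2, 4, 5, 6, 7}; Z2 = {0, 2, 3, 4, 5, 6, 7}; fixed.
Sat(EF (p & q)) = {0, 2, 3, 4, 5, 6, 7}
Sat(~r) = {0, 1, 2, 3, 4, 7}
Sat(~r & q) = {0, 1, 3, 7}
Sat((EF (p & q)) & (~r & q)) = {0, 3, 7}
Sat(EX ((EF (p & q)) & (~r & q))) = {s : some successor in {0, 3, 7}} = {2, 5, 6}

{2, 5, 6}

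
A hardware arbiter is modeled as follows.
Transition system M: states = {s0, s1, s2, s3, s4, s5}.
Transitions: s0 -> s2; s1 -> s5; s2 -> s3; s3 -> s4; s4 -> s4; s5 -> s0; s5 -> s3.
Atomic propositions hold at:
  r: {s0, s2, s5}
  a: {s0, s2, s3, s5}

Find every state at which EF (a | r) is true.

Sat(a | r) = {s0, s2, s3, s5}
EF (a | r): least fixpoint, start Z0 = {s0, s2, s3, s5}, add states with some successor in Z. Z1 = {s0, s1, s2, s3, s5}; fixed.
Sat(EF (a | r)) = {s0, s1, s2, s3, s5}

{s0, s1, s2, s3, s5}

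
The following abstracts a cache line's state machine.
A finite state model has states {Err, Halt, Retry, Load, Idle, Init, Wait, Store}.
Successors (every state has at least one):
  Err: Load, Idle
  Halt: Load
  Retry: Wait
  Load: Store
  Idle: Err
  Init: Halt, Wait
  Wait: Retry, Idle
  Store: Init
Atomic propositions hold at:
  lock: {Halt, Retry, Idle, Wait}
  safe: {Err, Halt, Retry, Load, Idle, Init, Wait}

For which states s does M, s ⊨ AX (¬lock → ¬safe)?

Sat(¬lock) = {Err, Load, Init, Store}
Sat(¬safe) = {Store}
Sat(¬lock → ¬safe) = {Halt, Retry, Idle, Wait, Store}
Sat(AX (¬lock → ¬safe)) = {s : every successor in {Halt, Retry, Idle, Wait, Store}} = {Retry, Load, Init, Wait}

{Retry, Load, Init, Wait}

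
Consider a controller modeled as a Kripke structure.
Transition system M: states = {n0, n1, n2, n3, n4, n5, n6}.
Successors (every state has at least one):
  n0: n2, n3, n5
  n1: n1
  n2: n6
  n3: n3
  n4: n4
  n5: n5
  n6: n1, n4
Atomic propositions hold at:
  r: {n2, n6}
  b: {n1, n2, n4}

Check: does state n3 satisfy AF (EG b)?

No

EG b: greatest fixpoint, start Z0 = {n1, n2, n4}, keep only states in Sat with some successor in Z. Z1 = {n1, n4}; fixed.
Sat(EG b) = {n1, n4}
AF (EG b): least fixpoint, start Z0 = {n1, n4}, add states with every successor in Z. Z1 = {n1, n4, n6}; Z2 = {n1, n2, n4, n6}; fixed.
Sat(AF (EG b)) = {n1, n2, n4, n6}
n3 ∉ Sat(AF (EG b)) = {n1, n2, n4, n6}, so the formula does not hold at n3.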